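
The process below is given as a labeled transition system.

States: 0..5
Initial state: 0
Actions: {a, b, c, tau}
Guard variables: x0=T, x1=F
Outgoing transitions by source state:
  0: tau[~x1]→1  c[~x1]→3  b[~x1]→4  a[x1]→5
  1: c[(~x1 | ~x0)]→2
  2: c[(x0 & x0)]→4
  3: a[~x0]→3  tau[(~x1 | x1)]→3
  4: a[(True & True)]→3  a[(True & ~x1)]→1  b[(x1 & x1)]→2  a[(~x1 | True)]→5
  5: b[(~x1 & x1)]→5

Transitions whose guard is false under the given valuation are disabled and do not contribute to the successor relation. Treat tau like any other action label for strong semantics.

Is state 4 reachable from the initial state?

Answer: REACHABLE

Analysis:
9 transition(s) survive guard evaluation.
L0 = {0}
L1 = {1,3,4}  total {0,1,3,4}
L2 = {2,5}  total {0,1,2,3,4,5}
R = {0,1,2,3,4,5}
Path to 4: b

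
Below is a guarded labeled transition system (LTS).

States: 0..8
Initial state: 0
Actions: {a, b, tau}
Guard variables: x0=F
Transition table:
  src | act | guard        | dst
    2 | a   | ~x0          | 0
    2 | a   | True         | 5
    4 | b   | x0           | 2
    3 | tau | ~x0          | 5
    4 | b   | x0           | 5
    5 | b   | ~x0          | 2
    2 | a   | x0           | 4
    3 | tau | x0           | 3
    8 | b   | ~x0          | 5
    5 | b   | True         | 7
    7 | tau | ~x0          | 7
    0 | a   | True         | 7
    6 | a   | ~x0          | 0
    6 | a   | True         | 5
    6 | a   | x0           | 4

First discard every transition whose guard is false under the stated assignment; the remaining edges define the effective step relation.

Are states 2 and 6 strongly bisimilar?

Answer: BISIMILAR

Trace:
Compute ~ classes (split until stable):
  P[0] = {{0,1,2,3,4,5,6,7,8}}
  P[1] = {{0,2,6},{1,4},{3,7},{5,8}}
  P[2] = {{0},{1,4},{2,6},{3},{5},{7},{8}}
stable after 3 split(s): 7 block(s)
2∈{2,6}, 6∈{2,6}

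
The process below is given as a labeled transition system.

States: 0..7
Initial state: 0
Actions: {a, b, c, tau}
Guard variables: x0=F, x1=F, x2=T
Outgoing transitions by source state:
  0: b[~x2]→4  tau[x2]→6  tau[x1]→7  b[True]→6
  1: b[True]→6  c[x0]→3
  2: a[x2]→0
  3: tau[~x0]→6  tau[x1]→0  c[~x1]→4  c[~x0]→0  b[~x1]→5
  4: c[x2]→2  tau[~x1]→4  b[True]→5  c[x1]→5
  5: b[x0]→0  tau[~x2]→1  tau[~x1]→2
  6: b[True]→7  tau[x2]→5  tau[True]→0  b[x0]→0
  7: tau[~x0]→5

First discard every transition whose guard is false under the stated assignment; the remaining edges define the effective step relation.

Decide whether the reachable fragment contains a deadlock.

Reach set: {0,2,5,6,7}
  0: b→6  tau→6  [2 exit(s)]
  2: a→0  [1 exit(s)]
  5: tau→2  [1 exit(s)]
  6: b→7  tau→0  tau→5  [3 exit(s)]
  7: tau→5  [1 exit(s)]

Answer: DEADLOCK-FREE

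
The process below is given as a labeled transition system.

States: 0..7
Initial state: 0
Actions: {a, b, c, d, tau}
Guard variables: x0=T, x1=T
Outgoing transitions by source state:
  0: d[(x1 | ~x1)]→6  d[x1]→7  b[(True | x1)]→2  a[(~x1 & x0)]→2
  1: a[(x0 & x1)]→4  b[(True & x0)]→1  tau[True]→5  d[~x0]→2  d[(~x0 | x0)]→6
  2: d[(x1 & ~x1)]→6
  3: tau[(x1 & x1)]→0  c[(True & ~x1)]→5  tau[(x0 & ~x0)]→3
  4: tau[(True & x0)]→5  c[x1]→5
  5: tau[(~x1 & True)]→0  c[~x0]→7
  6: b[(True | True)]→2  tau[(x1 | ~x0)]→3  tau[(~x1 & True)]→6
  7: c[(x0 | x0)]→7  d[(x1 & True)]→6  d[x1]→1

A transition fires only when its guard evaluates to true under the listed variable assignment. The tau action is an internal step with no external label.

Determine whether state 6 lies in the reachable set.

Answer: REACHABLE

Working:
15 transition(s) survive guard evaluation.
L0 = {0}
L1 = {2,6,7}  total {0,2,6,7}
L2 = {1,3}  total {0,1,2,3,6,7}
L3 = {4,5}  total {0,1,2,3,4,5,6,7}
R = {0,1,2,3,4,5,6,7}
witness 6: d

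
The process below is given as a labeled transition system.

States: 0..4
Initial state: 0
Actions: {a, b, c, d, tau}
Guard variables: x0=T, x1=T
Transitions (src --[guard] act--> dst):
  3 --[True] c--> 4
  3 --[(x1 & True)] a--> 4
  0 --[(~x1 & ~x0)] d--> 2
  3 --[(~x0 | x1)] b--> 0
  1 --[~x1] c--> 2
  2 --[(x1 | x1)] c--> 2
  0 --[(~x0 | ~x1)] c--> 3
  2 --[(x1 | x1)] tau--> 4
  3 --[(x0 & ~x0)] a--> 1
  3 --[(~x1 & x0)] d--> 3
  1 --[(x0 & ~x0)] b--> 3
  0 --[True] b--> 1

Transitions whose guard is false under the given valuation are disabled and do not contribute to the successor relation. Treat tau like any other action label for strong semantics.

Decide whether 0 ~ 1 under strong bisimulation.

Refine partition for ~:
  π0 = {{0,1,2,3,4}}
  π1 = {{0},{1,4},{2},{3}}
stable after 2 split(s): 4 block(s)
class of 0: {0}; class of 1: {1,4}

Answer: NOT BISIMILAR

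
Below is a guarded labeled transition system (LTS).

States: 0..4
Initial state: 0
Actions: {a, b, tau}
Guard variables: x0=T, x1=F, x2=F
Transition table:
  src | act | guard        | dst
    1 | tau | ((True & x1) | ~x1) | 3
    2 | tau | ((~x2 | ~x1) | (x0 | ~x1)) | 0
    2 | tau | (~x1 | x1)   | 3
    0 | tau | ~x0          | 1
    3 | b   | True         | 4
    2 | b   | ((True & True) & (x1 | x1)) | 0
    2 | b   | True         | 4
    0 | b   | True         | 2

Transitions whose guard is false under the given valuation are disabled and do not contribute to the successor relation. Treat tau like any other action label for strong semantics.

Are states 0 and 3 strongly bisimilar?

Answer: NOT BISIMILAR

Analysis:
Compute ~ classes (split until stable):
  round 0: {{0,1,2,3,4}}
  round 1: {{0,3},{1},{2},{4}}
  round 2: {{0},{1},{2},{3},{4}}
stable after 3 split(s): 5 block(s)
0∈{0}, 3∈{3}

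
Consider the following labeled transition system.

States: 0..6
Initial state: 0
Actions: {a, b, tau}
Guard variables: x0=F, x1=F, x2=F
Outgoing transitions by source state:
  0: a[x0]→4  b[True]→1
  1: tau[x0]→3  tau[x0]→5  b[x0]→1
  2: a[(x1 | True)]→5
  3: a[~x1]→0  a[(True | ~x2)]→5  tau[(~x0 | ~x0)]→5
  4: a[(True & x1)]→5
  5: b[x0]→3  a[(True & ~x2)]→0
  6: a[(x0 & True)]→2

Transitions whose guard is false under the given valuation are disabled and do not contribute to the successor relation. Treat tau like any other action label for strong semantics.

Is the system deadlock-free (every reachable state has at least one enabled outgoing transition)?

Answer: DEADLOCK at state 1

Working:
R = {0,1}
  0: b→1  [deg 1]
  1: ∅  [STUCK]
Path to 1: b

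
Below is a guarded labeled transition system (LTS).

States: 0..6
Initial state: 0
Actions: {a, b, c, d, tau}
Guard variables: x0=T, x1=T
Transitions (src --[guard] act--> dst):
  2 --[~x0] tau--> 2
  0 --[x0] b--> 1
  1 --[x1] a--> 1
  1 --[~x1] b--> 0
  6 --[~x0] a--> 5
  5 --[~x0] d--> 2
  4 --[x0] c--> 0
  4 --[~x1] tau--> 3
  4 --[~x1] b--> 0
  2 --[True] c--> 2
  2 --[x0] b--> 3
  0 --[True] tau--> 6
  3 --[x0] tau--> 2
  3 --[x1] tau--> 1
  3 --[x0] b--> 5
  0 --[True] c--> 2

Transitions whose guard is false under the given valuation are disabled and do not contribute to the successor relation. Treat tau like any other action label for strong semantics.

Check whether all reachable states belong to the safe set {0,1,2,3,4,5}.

Answer: INVARIANT VIOLATED at state 6

Working:
Inv-set: {0,1,2,3,4,5}
R = {0,1,2,3,5,6}
  0: ok
  1: ok
  2: ok
  3: ok
  5: ok
  6: ✗ unsafe
counterexample path to 6: tau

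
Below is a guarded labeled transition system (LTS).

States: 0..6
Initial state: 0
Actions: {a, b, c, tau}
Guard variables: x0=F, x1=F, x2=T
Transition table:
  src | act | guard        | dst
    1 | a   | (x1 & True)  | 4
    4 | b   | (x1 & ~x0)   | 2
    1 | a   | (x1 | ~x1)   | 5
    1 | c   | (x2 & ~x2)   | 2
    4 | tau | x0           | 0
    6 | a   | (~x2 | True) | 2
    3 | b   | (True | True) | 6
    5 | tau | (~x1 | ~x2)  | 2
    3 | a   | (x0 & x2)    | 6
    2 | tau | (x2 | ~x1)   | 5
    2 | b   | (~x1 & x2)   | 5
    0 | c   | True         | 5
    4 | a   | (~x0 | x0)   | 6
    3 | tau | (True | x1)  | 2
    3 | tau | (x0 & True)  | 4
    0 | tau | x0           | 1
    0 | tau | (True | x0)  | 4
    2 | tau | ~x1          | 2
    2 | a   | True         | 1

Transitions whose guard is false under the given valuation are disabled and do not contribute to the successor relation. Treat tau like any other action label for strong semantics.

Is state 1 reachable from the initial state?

Answer: REACHABLE

Trace:
12 transition(s) survive guard evaluation.
depth 0: {0}
depth 1: {4,5}  now seen {0,4,5}
depth 2: {2,6}  now seen {0,2,4,5,6}
depth 3: {1}  now seen {0,1,2,4,5,6}
Reachable = {0,1,2,4,5,6}
trace reaching 1: c·tau·a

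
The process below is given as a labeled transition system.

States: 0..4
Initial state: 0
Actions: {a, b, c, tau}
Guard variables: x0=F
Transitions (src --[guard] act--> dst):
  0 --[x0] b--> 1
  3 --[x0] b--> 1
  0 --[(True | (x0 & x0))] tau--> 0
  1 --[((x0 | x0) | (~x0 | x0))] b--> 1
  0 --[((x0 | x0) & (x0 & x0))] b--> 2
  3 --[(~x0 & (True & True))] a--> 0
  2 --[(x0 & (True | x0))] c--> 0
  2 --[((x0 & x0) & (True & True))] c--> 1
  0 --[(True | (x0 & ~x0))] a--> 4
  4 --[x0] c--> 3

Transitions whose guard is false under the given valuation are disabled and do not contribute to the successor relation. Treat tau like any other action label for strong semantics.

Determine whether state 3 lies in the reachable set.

Answer: UNREACHABLE

Analysis:
After dropping false guards: 4 live edges.
Layer 0: {0}
Layer 1: {4}  total {0,4}
R = {0,4}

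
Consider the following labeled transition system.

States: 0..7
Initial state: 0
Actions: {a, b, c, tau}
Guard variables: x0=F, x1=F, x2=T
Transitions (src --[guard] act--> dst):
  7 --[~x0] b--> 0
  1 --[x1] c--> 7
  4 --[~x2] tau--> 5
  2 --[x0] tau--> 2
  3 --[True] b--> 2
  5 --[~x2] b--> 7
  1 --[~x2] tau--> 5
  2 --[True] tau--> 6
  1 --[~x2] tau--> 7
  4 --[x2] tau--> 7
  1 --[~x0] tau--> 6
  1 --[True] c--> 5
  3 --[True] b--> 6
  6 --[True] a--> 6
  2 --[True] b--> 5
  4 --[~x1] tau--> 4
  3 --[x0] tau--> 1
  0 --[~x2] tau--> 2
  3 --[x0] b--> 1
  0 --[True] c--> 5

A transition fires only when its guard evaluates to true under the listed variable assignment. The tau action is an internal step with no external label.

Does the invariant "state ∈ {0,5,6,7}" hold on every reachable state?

Answer: INVARIANT HOLDS

Analysis:
Inv-set: {0,5,6,7}
Reach set: {0,5}
  0: ✓
  5: ✓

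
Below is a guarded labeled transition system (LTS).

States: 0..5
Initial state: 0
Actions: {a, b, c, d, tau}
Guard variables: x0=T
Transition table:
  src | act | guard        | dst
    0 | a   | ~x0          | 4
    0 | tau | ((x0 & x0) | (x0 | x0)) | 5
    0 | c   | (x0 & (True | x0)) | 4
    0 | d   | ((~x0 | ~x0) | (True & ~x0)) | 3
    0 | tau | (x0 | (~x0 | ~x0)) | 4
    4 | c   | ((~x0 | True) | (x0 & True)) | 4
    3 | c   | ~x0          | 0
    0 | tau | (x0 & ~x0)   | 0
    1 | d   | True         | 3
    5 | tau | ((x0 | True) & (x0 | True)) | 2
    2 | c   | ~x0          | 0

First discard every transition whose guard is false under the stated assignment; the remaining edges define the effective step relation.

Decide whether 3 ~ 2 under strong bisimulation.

Compute ~ classes (split until stable):
  round 0: {{0,1,2,3,4,5}}
  round 1: {{0},{1},{2,3},{4},{5}}
stable after 2 split(s): 5 block(s)
[3]={2,3}  [2]={2,3}

Answer: BISIMILAR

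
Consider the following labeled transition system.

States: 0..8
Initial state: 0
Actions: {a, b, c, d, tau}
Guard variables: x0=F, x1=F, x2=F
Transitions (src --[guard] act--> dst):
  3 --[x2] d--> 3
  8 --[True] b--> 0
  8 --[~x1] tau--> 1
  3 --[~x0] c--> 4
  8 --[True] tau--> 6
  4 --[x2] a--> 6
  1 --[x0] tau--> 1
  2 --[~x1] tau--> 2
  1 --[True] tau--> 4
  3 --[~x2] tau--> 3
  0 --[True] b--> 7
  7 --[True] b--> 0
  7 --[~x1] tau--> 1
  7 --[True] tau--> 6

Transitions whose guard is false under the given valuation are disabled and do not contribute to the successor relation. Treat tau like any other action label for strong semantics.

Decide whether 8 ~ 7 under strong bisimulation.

Answer: BISIMILAR

Trace:
Compute ~ classes (split until stable):
  P[0] = {{0,1,2,3,4,5,6,7,8}}
  P[1] = {{0},{1,2},{3},{4,5,6},{7,8}}
  P[2] = {{0},{1},{2},{3},{4,5,6},{7,8}}
Fixed point at round 3; 6 class(es).
class of 8: {7,8}; class of 7: {7,8}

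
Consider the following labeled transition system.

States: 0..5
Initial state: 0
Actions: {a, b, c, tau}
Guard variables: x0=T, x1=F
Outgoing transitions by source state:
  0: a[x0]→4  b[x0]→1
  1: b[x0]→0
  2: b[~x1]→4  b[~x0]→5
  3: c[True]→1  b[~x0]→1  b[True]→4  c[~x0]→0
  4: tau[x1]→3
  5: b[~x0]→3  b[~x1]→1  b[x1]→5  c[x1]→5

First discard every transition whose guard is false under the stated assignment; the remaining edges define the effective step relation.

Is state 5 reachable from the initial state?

Guard filter leaves 7 enabled edge(s).
depth 0: {0}
depth 1: {1,4}  total {0,1,4}
Reachable = {0,1,4}

Answer: UNREACHABLE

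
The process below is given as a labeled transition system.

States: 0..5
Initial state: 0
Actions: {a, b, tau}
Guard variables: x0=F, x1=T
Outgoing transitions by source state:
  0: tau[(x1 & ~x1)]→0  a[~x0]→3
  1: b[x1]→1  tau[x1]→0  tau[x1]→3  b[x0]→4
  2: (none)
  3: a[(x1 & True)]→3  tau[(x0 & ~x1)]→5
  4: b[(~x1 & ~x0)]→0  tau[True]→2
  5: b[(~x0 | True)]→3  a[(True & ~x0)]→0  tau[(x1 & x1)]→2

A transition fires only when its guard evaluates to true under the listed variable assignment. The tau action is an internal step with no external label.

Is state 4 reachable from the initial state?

Answer: UNREACHABLE

Analysis:
9 transition(s) survive guard evaluation.
L0 = {0}
L1 = {3}  cumulative {0,3}
R = {0,3}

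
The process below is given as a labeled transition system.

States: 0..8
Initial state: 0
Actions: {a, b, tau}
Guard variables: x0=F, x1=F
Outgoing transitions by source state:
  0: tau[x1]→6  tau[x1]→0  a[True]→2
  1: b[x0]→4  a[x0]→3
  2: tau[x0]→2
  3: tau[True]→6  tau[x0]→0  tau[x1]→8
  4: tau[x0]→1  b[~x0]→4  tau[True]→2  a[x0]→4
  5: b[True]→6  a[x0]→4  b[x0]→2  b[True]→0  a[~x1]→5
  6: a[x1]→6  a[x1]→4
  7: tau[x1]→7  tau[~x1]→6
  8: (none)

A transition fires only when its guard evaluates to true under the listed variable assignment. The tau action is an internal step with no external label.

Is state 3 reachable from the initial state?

Answer: UNREACHABLE

Analysis:
8 transition(s) survive guard evaluation.
Layer 0: {0}
Layer 1: {2}  cumulative {0,2}
Reachable = {0,2}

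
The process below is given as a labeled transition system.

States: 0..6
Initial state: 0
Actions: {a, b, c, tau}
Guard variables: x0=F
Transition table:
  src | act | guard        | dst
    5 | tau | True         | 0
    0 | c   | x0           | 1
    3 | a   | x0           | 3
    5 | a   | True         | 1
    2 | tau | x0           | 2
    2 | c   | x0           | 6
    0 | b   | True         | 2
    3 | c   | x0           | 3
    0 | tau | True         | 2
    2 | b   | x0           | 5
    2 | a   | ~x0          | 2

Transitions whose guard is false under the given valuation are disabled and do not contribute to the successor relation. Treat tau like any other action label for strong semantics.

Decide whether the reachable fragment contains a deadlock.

Answer: DEADLOCK-FREE

Trace:
Reachable = {0,2}
  0: b→2  tau→2  [2 exit(s)]
  2: a→2  [1 exit(s)]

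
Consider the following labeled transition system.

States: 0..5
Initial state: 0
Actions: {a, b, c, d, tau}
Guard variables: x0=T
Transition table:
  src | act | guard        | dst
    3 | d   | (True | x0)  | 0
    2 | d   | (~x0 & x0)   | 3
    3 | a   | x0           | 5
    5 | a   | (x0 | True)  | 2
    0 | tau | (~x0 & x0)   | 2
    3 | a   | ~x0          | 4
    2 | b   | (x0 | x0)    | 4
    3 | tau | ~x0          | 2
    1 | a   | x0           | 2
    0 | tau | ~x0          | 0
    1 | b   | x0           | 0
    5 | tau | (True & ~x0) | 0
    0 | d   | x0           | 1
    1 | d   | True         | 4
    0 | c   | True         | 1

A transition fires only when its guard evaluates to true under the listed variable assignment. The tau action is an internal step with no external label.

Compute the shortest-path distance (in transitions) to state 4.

Answer: 2

Analysis:
BFS to 4:
  depth 0: {0}
  depth 1: {1}
  depth 2: {2,4}
depth(4)=2, e.g. c·d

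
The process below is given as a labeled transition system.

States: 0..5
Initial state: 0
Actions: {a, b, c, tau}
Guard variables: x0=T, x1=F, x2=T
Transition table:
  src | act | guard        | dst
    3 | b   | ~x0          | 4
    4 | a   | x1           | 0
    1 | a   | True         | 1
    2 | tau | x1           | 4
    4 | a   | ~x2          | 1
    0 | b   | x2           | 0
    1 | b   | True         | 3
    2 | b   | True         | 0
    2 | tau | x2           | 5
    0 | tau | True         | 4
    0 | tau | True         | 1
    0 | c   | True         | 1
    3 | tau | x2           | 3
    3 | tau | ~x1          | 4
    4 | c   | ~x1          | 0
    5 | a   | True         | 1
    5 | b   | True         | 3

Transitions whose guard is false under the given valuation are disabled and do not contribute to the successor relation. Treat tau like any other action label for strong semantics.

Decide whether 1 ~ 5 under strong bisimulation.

Answer: BISIMILAR

Analysis:
Bisimulation quotient by refinement:
  round 0: {{0,1,2,3,4,5}}
  round 1: {{0},{1,5},{2},{3},{4}}
stable after 2 split(s): 5 block(s)
[1]={1,5}  [5]={1,5}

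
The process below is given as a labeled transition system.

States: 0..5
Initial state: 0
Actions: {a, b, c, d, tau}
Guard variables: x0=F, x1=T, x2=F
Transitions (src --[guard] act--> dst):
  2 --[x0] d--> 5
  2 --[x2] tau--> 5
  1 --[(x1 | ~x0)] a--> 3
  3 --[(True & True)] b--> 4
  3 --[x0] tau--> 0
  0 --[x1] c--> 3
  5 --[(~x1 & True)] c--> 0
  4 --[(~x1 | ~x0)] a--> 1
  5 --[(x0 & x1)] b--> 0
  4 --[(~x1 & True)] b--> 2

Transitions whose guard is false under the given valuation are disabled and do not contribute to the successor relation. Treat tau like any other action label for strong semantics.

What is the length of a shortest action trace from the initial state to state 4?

Answer: 2

Analysis:
Layered search for 4:
  Layer 0: {0}
  Layer 1: {3}
  Layer 2: {4}
4 enters at depth 2; path c·b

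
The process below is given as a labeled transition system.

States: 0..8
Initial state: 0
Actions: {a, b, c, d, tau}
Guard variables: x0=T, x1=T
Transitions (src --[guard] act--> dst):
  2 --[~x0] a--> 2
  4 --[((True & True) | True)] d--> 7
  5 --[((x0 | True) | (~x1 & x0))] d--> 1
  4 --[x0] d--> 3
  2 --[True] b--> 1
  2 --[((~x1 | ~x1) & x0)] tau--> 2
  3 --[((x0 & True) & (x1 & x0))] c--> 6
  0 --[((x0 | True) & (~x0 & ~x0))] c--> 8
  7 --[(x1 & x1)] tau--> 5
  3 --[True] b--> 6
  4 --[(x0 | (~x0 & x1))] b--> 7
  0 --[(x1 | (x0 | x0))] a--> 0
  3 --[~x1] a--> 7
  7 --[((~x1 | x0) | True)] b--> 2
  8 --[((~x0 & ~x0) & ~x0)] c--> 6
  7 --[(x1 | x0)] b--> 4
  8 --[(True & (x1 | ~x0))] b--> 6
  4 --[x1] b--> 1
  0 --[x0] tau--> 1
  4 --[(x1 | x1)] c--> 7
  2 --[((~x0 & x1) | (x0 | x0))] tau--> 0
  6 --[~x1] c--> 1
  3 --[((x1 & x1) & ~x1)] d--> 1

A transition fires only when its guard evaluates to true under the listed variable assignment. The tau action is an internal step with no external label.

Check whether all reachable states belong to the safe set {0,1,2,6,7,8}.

Safe = {0,1,2,6,7,8}
Reach set: {0,1}
  0: ✓
  1: ✓

Answer: INVARIANT HOLDS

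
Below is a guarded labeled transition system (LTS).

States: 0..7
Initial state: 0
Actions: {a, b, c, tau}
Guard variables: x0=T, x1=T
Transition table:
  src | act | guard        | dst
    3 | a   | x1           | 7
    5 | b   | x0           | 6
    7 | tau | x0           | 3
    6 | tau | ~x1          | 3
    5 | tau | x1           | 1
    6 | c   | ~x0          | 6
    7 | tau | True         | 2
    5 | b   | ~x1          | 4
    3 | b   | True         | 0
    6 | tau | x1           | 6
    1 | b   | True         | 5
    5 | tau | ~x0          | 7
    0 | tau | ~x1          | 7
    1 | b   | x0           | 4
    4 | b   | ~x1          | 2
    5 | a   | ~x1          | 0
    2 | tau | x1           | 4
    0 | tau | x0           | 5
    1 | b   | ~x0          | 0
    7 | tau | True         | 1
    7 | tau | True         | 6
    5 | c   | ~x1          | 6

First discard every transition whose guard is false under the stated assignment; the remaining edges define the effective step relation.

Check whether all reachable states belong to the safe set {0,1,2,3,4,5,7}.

Answer: INVARIANT VIOLATED at state 6

Working:
Allowed set {0,1,2,3,4,5,7}
Reachable = {0,1,4,5,6}
  0: safe
  1: safe
  4: safe
  5: safe
  6: ✗ unsafe
reach 6 via tau·b — violates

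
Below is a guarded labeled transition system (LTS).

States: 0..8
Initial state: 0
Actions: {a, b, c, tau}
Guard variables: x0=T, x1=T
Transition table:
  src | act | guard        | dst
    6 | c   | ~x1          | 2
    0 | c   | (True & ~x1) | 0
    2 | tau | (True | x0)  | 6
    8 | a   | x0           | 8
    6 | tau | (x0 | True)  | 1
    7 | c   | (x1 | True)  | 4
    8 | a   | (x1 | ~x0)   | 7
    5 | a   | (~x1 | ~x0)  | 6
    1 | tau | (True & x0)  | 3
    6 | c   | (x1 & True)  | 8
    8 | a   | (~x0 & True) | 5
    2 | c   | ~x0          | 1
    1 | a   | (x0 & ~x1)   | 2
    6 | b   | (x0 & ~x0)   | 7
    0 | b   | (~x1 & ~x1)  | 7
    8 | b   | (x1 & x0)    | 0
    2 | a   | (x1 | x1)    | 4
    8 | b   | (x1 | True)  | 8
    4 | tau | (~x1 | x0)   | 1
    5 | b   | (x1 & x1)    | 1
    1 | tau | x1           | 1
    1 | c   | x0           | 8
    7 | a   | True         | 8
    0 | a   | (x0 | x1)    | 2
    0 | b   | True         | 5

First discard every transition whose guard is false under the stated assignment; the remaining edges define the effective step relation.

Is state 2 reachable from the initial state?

Answer: REACHABLE

Trace:
Guard filter leaves 17 enabled edge(s).
Layer 0: {0}
Layer 1: {2,5}  total {0,2,5}
Layer 2: {1,4,6}  total {0,1,2,4,5,6}
Layer 3: {3,8}  total {0,1,2,3,4,5,6,8}
Layer 4: {7}  total {0,1,2,3,4,5,6,7,8}
Reach set: {0,1,2,3,4,5,6,7,8}
Path to 2: a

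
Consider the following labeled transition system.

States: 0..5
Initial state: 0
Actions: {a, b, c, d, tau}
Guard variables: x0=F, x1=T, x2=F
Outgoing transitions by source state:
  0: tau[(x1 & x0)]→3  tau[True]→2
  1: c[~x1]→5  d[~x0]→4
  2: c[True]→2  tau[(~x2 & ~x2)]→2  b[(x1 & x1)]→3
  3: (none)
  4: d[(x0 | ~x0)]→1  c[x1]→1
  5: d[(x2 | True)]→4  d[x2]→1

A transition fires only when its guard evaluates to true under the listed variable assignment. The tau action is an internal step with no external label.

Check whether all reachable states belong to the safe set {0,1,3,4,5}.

Safe = {0,1,3,4,5}
R = {0,2,3}
  0: ok
  2: VIOLATES
  3: ok
counterexample path to 2: tau

Answer: INVARIANT VIOLATED at state 2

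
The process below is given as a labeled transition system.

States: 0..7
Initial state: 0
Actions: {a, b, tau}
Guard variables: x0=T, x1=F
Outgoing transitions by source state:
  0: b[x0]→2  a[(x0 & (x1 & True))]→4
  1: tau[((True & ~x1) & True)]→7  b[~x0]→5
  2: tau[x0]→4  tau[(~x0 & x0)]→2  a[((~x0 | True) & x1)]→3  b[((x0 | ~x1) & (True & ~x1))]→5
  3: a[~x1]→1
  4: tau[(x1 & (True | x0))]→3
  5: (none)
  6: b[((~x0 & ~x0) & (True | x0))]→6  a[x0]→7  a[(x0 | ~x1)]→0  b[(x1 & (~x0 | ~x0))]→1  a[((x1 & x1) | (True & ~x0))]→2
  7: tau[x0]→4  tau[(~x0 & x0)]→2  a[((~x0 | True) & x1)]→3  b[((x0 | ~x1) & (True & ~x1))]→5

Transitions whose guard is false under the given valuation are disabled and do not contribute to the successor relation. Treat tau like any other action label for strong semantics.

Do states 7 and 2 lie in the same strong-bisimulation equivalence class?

Answer: BISIMILAR

Analysis:
Compute ~ classes (split until stable):
  round 0: {{0,1,2,3,4,5,6,7}}
  round 1: {{0},{1},{2,7},{3,6},{4,5}}
  round 2: {{0},{1},{2,7},{3},{4,5},{6}}
6 equivalence class(es) (converged in 3)
7∈{2,7}, 2∈{2,7}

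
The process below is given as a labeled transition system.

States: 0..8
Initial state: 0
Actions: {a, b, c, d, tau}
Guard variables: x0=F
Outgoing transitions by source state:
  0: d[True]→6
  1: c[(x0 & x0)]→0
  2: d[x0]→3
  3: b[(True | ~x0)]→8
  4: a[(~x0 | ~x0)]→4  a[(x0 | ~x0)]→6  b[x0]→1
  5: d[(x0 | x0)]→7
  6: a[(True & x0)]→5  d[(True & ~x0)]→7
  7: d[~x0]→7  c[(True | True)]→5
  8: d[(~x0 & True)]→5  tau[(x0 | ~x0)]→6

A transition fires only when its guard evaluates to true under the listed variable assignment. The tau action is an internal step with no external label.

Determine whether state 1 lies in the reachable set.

Guard filter leaves 9 enabled edge(s).
Layer 0: {0}
Layer 1: {6}  now seen {0,6}
Layer 2: {7}  now seen {0,6,7}
Layer 3: {5}  now seen {0,5,6,7}
Reachable = {0,5,6,7}

Answer: UNREACHABLE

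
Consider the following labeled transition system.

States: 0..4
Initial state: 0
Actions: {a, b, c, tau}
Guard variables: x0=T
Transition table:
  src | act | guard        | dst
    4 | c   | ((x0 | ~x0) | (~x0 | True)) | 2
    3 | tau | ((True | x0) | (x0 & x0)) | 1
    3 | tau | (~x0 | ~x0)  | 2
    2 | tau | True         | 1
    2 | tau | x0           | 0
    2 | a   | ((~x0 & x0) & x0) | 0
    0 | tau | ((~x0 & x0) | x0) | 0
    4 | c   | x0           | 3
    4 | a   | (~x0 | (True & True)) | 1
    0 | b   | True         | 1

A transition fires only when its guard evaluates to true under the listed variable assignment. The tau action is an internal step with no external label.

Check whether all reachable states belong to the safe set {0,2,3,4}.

Answer: INVARIANT VIOLATED at state 1

Working:
Safe = {0,2,3,4}
Reach set: {0,1}
  0: safe
  1: outside
witness against invariant: b → 1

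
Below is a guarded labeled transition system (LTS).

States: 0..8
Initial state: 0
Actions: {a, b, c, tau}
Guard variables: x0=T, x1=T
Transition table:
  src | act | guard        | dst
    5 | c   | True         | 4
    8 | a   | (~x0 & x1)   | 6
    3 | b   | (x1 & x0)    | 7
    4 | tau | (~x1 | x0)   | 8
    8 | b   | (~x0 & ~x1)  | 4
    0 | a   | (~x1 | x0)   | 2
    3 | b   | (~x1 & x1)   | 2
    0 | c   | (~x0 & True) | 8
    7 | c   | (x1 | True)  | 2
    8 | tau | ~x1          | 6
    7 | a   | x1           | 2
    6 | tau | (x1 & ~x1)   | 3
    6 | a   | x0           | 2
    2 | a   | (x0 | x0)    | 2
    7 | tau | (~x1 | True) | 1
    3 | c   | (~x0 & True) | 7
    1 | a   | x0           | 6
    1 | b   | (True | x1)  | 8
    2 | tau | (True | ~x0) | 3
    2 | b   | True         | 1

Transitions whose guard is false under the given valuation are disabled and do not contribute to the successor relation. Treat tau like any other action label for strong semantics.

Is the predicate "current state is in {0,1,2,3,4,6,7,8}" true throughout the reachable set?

Answer: INVARIANT HOLDS

Trace:
Safe = {0,1,2,3,4,6,7,8}
Reachable = {0,1,2,3,6,7,8}
  0: safe
  1: safe
  2: safe
  3: safe
  6: safe
  7: safe
  8: safe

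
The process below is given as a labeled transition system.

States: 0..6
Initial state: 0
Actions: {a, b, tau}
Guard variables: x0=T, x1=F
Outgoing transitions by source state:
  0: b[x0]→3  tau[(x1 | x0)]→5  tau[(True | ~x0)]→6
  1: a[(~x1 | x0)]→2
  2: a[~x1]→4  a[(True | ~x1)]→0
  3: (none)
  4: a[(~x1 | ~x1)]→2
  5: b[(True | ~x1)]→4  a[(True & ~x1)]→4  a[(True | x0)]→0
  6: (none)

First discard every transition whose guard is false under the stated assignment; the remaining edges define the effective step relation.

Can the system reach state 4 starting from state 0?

10 transition(s) survive guard evaluation.
Layer 0: {0}
Layer 1: {3,5,6}  total {0,3,5,6}
Layer 2: {4}  total {0,3,4,5,6}
Layer 3: {2}  total {0,2,3,4,5,6}
Reachable = {0,2,3,4,5,6}
Path to 4: tau·b

Answer: REACHABLE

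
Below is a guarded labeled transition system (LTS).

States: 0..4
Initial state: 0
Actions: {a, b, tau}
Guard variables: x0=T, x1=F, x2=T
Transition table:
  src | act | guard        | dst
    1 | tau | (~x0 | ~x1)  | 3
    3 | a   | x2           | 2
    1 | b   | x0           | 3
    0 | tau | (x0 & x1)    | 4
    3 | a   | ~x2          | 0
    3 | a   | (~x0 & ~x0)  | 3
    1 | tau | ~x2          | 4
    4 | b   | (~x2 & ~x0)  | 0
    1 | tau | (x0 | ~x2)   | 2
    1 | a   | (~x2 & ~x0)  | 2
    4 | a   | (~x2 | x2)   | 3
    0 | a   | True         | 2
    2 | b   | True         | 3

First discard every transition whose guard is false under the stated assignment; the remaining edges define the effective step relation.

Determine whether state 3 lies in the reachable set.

Answer: REACHABLE

Trace:
After dropping false guards: 7 live edges.
L0 = {0}
L1 = {2}  now seen {0,2}
L2 = {3}  now seen {0,2,3}
Reach set: {0,2,3}
Path to 3: a·b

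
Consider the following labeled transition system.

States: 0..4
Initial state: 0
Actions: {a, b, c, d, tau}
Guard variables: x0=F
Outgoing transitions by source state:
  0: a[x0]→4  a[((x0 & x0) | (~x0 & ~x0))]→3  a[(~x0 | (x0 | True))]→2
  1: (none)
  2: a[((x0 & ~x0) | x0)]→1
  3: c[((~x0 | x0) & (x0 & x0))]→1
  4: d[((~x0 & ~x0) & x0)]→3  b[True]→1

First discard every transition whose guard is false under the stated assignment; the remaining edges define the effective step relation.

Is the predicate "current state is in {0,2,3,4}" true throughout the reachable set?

Answer: INVARIANT HOLDS

Trace:
Allowed set {0,2,3,4}
Reach set: {0,2,3}
  0: ✓
  2: ✓
  3: ✓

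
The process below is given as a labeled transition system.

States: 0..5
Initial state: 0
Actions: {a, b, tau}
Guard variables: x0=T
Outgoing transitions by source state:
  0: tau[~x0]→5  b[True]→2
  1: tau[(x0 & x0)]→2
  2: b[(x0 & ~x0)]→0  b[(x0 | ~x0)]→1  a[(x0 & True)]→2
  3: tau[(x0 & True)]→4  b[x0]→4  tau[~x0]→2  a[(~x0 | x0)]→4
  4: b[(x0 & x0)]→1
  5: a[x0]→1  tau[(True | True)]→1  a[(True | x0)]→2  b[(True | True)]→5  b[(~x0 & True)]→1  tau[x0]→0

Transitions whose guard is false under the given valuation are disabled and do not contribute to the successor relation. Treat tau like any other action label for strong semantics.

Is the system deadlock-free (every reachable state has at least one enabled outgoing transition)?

Answer: DEADLOCK-FREE

Working:
Reachable = {0,1,2}
  0: b→2  [1 exit(s)]
  1: tau→2  [1 exit(s)]
  2: a→2  b→1  [2 exit(s)]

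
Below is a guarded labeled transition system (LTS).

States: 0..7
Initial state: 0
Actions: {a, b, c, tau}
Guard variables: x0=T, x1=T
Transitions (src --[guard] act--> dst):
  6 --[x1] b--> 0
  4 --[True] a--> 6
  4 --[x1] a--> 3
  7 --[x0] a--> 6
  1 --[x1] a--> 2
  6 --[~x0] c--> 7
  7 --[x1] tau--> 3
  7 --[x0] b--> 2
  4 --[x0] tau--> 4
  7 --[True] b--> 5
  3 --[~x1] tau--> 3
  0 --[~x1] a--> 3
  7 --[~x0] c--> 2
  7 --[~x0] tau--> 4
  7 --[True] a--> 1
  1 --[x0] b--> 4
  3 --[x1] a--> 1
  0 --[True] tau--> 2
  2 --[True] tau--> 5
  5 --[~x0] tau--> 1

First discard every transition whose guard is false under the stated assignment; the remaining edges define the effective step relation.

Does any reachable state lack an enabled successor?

R = {0,2,5}
  0: tau→2  [1 exit(s)]
  2: tau→5  [1 exit(s)]
  5: ∅  [no exit]
witness 5: tau·tau

Answer: DEADLOCK at state 5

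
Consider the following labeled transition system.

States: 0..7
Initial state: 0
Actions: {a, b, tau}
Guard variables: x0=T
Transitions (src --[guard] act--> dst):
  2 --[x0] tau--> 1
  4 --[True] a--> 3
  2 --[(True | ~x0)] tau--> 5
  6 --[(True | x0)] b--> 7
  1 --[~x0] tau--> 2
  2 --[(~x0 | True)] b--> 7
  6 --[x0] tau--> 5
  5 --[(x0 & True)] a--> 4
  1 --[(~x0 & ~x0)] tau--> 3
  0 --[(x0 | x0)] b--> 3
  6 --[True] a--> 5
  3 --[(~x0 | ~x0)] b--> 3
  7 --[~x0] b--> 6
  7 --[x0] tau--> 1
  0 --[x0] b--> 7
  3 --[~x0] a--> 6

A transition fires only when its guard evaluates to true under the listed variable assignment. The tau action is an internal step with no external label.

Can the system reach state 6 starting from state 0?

Answer: UNREACHABLE

Analysis:
Guard filter leaves 11 enabled edge(s).
Layer 0: {0}
Layer 1: {3,7}  total {0,3,7}
Layer 2: {1}  total {0,1,3,7}
Reach set: {0,1,3,7}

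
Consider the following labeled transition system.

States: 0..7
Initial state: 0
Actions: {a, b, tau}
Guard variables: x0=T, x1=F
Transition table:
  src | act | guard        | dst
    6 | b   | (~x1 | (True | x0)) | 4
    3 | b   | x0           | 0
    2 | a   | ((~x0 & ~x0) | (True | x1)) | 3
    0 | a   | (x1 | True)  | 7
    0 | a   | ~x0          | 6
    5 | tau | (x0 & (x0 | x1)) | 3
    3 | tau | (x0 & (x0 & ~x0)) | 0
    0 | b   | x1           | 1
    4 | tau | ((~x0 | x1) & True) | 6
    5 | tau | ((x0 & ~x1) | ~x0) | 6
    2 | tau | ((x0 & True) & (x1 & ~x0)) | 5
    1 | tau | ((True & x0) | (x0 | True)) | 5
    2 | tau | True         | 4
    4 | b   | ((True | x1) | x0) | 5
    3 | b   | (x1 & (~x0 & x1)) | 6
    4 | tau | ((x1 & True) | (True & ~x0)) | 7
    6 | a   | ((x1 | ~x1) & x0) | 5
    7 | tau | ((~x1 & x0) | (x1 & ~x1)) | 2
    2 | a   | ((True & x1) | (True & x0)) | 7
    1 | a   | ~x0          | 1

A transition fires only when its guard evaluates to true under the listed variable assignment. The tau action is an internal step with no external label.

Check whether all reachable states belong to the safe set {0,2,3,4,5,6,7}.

Allowed set {0,2,3,4,5,6,7}
Reach set: {0,2,3,4,5,6,7}
  0: safe
  2: safe
  3: safe
  4: safe
  5: safe
  6: safe
  7: safe

Answer: INVARIANT HOLDS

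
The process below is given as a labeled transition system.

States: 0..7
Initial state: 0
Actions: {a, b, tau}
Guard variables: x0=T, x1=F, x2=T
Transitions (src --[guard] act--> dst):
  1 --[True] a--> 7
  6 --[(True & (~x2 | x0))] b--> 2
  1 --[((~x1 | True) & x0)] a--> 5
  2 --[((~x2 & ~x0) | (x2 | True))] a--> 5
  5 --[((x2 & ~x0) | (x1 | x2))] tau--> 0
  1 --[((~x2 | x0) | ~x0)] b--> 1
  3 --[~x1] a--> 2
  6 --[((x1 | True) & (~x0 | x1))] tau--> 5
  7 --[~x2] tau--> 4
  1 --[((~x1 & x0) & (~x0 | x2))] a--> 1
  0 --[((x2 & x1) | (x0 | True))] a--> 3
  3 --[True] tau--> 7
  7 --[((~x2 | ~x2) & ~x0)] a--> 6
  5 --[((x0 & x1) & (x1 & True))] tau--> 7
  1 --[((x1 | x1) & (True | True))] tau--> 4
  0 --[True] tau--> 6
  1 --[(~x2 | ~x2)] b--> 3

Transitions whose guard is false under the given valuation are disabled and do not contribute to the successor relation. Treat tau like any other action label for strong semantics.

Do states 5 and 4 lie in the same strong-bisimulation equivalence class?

Refine partition for ~:
  π0 = {{0,1,2,3,4,5,6,7}}
  π1 = {{0,3},{1},{2},{4,7},{5},{6}}
  π2 = {{0},{1},{2},{3},{4,7},{5},{6}}
stable after 3 split(s): 7 block(s)
class of 5: {5}; class of 4: {4,7}

Answer: NOT BISIMILAR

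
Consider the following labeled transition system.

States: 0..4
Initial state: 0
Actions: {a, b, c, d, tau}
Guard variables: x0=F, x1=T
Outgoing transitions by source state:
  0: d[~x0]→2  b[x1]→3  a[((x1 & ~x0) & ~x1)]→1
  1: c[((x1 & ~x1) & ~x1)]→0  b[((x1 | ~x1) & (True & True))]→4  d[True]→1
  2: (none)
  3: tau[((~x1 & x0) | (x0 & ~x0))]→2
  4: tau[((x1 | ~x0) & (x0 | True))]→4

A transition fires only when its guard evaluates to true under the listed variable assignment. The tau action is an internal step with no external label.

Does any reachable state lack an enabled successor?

Answer: DEADLOCK at state 2

Working:
Reach set: {0,2,3}
  0: b→3  d→2  [deg 2]
  2: ∅  [no exit]
  3: ∅  [no exit]
witness 2: d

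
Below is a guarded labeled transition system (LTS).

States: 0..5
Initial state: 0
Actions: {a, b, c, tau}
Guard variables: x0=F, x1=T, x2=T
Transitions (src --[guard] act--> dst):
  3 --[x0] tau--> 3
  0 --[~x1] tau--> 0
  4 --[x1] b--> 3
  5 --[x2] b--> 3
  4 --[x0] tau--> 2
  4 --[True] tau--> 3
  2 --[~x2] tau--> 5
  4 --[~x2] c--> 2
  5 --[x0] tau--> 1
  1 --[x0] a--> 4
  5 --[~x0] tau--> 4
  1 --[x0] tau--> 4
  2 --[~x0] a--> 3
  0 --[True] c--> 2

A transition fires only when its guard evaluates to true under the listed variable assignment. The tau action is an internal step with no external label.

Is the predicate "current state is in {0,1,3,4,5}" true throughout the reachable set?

Answer: INVARIANT VIOLATED at state 2

Analysis:
Inv-set: {0,1,3,4,5}
Reachable = {0,2,3}
  0: ok
  2: ✗ unsafe
  3: ok
counterexample path to 2: c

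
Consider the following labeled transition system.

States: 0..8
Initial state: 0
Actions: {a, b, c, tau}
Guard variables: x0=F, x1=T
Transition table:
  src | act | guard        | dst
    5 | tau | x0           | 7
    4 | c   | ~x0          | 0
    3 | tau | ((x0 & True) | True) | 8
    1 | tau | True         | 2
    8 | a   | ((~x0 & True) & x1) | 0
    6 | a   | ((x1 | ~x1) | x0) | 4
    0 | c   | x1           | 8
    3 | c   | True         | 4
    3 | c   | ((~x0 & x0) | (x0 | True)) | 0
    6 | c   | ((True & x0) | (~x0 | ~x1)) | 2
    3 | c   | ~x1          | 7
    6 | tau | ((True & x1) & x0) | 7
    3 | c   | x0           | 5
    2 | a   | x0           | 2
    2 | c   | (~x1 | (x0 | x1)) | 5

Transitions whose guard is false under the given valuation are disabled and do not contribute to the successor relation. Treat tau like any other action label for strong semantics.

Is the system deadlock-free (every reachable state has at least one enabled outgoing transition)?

R = {0,8}
  0: c→8  [deg 1]
  8: a→0  [deg 1]

Answer: DEADLOCK-FREE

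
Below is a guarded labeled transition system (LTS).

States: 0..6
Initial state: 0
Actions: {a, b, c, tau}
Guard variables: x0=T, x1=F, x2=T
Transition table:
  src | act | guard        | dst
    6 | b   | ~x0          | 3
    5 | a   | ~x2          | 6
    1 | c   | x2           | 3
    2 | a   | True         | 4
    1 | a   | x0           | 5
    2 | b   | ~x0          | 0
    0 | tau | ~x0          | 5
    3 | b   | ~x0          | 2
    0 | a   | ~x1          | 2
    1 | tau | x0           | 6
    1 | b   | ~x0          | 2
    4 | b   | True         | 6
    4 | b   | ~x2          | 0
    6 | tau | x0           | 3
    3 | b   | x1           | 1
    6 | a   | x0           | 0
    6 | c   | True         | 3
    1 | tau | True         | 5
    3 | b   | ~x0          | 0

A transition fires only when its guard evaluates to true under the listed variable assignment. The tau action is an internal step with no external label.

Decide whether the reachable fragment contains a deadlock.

Answer: DEADLOCK at state 3

Analysis:
Reach set: {0,2,3,4,6}
  0: a→2  [1 exit(s)]
  2: a→4  [1 exit(s)]
  3: ∅  [STUCK]
  4: b→6  [1 exit(s)]
  6: a→0  c→3  tau→3  [3 exit(s)]
witness 3: a·a·b·tau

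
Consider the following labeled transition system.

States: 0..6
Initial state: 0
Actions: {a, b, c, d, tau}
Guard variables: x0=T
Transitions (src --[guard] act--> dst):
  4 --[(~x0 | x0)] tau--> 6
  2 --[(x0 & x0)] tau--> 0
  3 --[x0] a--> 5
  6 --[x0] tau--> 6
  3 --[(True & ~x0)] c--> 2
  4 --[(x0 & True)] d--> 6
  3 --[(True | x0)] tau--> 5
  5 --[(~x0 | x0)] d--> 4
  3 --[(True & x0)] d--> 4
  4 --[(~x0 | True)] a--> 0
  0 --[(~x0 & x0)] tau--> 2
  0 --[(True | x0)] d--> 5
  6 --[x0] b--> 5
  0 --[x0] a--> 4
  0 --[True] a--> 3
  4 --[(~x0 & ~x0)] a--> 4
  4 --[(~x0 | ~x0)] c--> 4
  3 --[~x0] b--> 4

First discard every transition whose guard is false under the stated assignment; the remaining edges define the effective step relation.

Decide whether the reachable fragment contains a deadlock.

Answer: DEADLOCK-FREE

Trace:
R = {0,3,4,5,6}
  0: a→3  a→4  d→5  [3 exit(s)]
  3: a→5  d→4  tau→5  [3 exit(s)]
  4: a→0  d→6  tau→6  [3 exit(s)]
  5: d→4  [1 exit(s)]
  6: b→5  tau→6  [2 exit(s)]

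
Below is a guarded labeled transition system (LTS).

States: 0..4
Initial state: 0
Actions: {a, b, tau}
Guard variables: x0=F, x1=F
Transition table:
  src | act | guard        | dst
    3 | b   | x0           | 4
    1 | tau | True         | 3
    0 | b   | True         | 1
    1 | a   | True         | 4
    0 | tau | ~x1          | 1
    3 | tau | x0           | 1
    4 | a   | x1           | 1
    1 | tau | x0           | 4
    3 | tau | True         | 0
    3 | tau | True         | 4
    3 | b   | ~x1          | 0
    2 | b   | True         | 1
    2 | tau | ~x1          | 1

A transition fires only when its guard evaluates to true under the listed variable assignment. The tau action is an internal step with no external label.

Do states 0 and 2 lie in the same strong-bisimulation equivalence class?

Answer: BISIMILAR

Trace:
Bisimulation quotient by refinement:
  P[0] = {{0,1,2,3,4}}
  P[1] = {{0,2,3},{1},{4}}
  P[2] = {{0,2},{1},{3},{4}}
stable after 3 split(s): 4 block(s)
0∈{0,2}, 2∈{0,2}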